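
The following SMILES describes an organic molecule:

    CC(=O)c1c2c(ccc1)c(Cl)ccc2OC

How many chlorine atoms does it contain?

1

Scan the SMILES for Cl atoms (remember two-letter symbols like Cl and Br are single atoms).
Chlorine count: 1.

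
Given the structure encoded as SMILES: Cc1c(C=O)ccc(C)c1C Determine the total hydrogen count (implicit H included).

12

Walk through each heavy atom and fill implicit hydrogens from standard valence (C 4, N 3, O 2, S 2, halogen 1); for lowercase aromatic atoms, an aromatic c carries 1 H when it has two neighbours and 0 H with three, and aromatic n carries 0 H:
  atom 1: C, bond orders sum to 1 (valence 4) → 3 H
  atom 2: aromatic c, 3 neighbours → 0 H
  atom 3: aromatic c, 3 neighbours → 0 H
  atom 4: C, bond orders sum to 3 (valence 4) → 1 H
  atom 5: O, bond orders sum to 2 (valence 2) → 0 H
  atom 6: aromatic c, 2 neighbours → 1 H
  atom 7: aromatic c, 2 neighbours → 1 H
  atom 8: aromatic c, 3 neighbours → 0 H
  atom 9: C, bond orders sum to 1 (valence 4) → 3 H
  atom 10: aromatic c, 3 neighbours → 0 H
  atom 11: C, bond orders sum to 1 (valence 4) → 3 H
Total hydrogens: 12.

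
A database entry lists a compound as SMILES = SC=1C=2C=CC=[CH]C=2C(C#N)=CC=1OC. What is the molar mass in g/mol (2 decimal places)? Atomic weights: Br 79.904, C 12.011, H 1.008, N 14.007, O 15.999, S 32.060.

First, the molecular formula is C12H9NOS (counting implicit H from valence).
  C: 12 × 12.011 = 144.132
  H: 9 × 1.008 = 9.072
  N: 1 × 14.007 = 14.007
  O: 1 × 15.999 = 15.999
  S: 1 × 32.060 = 32.060
Sum: 12×12.011 + 9×1.008 + 1×14.007 + 1×15.999 + 1×32.060 = 215.270 → 215.27 g/mol.

215.27 g/mol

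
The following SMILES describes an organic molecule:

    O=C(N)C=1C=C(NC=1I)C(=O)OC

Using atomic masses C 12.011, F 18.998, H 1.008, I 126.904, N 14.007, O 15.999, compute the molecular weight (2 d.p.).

First, the molecular formula is C7H7IN2O3 (counting implicit H from valence).
  C: 7 × 12.011 = 84.077
  H: 7 × 1.008 = 7.056
  I: 1 × 126.904 = 126.904
  N: 2 × 14.007 = 28.014
  O: 3 × 15.999 = 47.997
Sum: 7×12.011 + 7×1.008 + 1×126.904 + 2×14.007 + 3×15.999 = 294.048 → 294.05 g/mol.

294.05 g/mol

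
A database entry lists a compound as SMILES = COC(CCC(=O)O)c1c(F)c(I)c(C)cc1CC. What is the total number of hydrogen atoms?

18

Walk through each heavy atom and fill implicit hydrogens from standard valence (C 4, N 3, O 2, S 2, halogen 1); for lowercase aromatic atoms, an aromatic c carries 1 H when it has two neighbours and 0 H with three, and aromatic n carries 0 H:
  atom 1: C, bond orders sum to 1 (valence 4) → 3 H
  atom 2: O, bond orders sum to 2 (valence 2) → 0 H
  atom 3: C, bond orders sum to 3 (valence 4) → 1 H
  atom 4: C, bond orders sum to 2 (valence 4) → 2 H
  atom 5: C, bond orders sum to 2 (valence 4) → 2 H
  atom 6: C, bond orders sum to 4 (valence 4) → 0 H
  atom 7: O, bond orders sum to 2 (valence 2) → 0 H
  atom 8: O, bond orders sum to 1 (valence 2) → 1 H
  atom 9: aromatic c, 3 neighbours → 0 H
  atom 10: aromatic c, 3 neighbours → 0 H
  atom 11: F (halogen, monovalent) → 0 H
  atom 12: aromatic c, 3 neighbours → 0 H
  atom 13: I (halogen, monovalent) → 0 H
  atom 14: aromatic c, 3 neighbours → 0 H
  atom 15: C, bond orders sum to 1 (valence 4) → 3 H
  atom 16: aromatic c, 2 neighbours → 1 H
  atom 17: aromatic c, 3 neighbours → 0 H
  atom 18: C, bond orders sum to 2 (valence 4) → 2 H
  atom 19: C, bond orders sum to 1 (valence 4) → 3 H
Total hydrogens: 18.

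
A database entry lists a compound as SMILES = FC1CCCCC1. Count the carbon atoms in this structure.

Count every carbon token in the SMILES (each C, including those in ring-closure positions and inside branches).
Carbon count: 6.

6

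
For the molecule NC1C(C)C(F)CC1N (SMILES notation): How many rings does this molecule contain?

In SMILES, each pair of matching ring-closure digits denotes one ring-closing bond; the number of such bonds equals the number of independent rings.
Ring-closure bonds here: 1.

1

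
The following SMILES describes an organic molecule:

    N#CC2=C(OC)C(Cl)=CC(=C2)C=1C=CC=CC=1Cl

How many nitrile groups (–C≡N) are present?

The nitrile motif appears at heavy-atom position 2 in the SMILES.
Other groups present: 1 ether.
Nitrile count: 1.

1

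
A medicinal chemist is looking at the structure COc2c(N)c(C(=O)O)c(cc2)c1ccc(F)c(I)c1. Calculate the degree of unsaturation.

Molecular formula: C14H11FINO3.
DoU = (2C + 2 + N − H − X) / 2, where X is the halogen count and O/S are ignored.
    = (2·14 + 2 + 1 − 11 − 2) / 2 = 18 / 2 = 9.

9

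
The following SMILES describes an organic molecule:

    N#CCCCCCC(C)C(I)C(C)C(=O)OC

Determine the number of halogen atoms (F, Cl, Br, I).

1

Halogen atoms appear at heavy-atom position 11 (1×I).
Other groups present: 1 ester, 1 nitrile.
Halogen count: 1.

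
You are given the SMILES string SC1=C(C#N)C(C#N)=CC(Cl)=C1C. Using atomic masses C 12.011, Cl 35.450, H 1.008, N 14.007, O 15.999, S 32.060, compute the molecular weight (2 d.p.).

First, the molecular formula is C9H5ClN2S (counting implicit H from valence).
  C: 9 × 12.011 = 108.099
  Cl: 1 × 35.450 = 35.450
  H: 5 × 1.008 = 5.040
  N: 2 × 14.007 = 28.014
  S: 1 × 32.060 = 32.060
Sum: 9×12.011 + 1×35.450 + 5×1.008 + 2×14.007 + 1×32.060 = 208.663 → 208.66 g/mol.

208.66 g/mol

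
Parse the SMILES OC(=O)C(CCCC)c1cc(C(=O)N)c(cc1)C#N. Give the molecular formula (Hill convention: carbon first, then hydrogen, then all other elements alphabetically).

Walk through each heavy atom and fill implicit hydrogens from standard valence (C 4, N 3, O 2, S 2, halogen 1); for lowercase aromatic atoms, an aromatic c carries 1 H when it has two neighbours and 0 H with three, and aromatic n carries 0 H:
  atom 1: O, bond orders sum to 1 (valence 2) → 1 H
  atom 2: C, bond orders sum to 4 (valence 4) → 0 H
  atom 3: O, bond orders sum to 2 (valence 2) → 0 H
  atom 4: C, bond orders sum to 3 (valence 4) → 1 H
  atom 5: C, bond orders sum to 2 (valence 4) → 2 H
  atom 6: C, bond orders sum to 2 (valence 4) → 2 H
  atom 7: C, bond orders sum to 2 (valence 4) → 2 H
  atom 8: C, bond orders sum to 1 (valence 4) → 3 H
  atom 9: aromatic c, 3 neighbours → 0 H
  atom 10: aromatic c, 2 neighbours → 1 H
  atom 11: aromatic c, 3 neighbours → 0 H
  atom 12: C, bond orders sum to 4 (valence 4) → 0 H
  atom 13: O, bond orders sum to 2 (valence 2) → 0 H
  atom 14: N, bond orders sum to 1 (valence 3) → 2 H
  atom 15: aromatic c, 3 neighbours → 0 H
  atom 16: aromatic c, 2 neighbours → 1 H
  atom 17: aromatic c, 2 neighbours → 1 H
  atom 18: C, bond orders sum to 4 (valence 4) → 0 H
  atom 19: N, bond orders sum to 3 (valence 3) → 0 H
Totals → C:14, H:16, N:2, O:3.
In Hill order: C14H16N2O3.

C14H16N2O3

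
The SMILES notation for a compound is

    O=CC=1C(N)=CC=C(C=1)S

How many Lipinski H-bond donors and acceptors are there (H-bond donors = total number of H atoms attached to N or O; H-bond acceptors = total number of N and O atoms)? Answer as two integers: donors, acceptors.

Donors: find every N or O and count the H atoms it carries.
  atom 1 (O): bond orders sum to 2 → 0 H
  atom 5 (N): bond orders sum to 1 → 2 H
Lipinski HBD = 2.
Acceptors: N atoms = 1, O atoms = 1 → HBA = 2.

2, 2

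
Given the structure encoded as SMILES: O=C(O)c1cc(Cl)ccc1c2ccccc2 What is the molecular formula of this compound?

C13H9ClO2

Walk through each heavy atom and fill implicit hydrogens from standard valence (C 4, N 3, O 2, S 2, halogen 1); for lowercase aromatic atoms, an aromatic c carries 1 H when it has two neighbours and 0 H with three, and aromatic n carries 0 H:
  atom 1: O, bond orders sum to 2 (valence 2) → 0 H
  atom 2: C, bond orders sum to 4 (valence 4) → 0 H
  atom 3: O, bond orders sum to 1 (valence 2) → 1 H
  atom 4: aromatic c, 3 neighbours → 0 H
  atom 5: aromatic c, 2 neighbours → 1 H
  atom 6: aromatic c, 3 neighbours → 0 H
  atom 7: Cl (halogen, monovalent) → 0 H
  atom 8: aromatic c, 2 neighbours → 1 H
  atom 9: aromatic c, 2 neighbours → 1 H
  atom 10: aromatic c, 3 neighbours → 0 H
  atom 11: aromatic c, 3 neighbours → 0 H
  atom 12: aromatic c, 2 neighbours → 1 H
  atom 13: aromatic c, 2 neighbours → 1 H
  atom 14: aromatic c, 2 neighbours → 1 H
  atom 15: aromatic c, 2 neighbours → 1 H
  atom 16: aromatic c, 2 neighbours → 1 H
Totals → C:13, H:9, Cl:1, O:2.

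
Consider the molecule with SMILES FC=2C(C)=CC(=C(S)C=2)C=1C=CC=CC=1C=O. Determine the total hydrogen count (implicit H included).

Walk through each heavy atom and fill implicit hydrogens from standard valence (C 4, N 3, O 2, S 2, halogen 1):
  atom 1: F (halogen, monovalent) → 0 H
  atom 2: C, bond orders sum to 4 (valence 4) → 0 H
  atom 3: C, bond orders sum to 4 (valence 4) → 0 H
  atom 4: C, bond orders sum to 1 (valence 4) → 3 H
  atom 5: C, bond orders sum to 3 (valence 4) → 1 H
  atom 6: C, bond orders sum to 4 (valence 4) → 0 H
  atom 7: C, bond orders sum to 4 (valence 4) → 0 H
  atom 8: S, bond orders sum to 1 (valence 2) → 1 H
  atom 9: C, bond orders sum to 3 (valence 4) → 1 H
  atom 10: C, bond orders sum to 4 (valence 4) → 0 H
  atom 11: C, bond orders sum to 3 (valence 4) → 1 H
  atom 12: C, bond orders sum to 3 (valence 4) → 1 H
  atom 13: C, bond orders sum to 3 (valence 4) → 1 H
  atom 14: C, bond orders sum to 3 (valence 4) → 1 H
  atom 15: C, bond orders sum to 4 (valence 4) → 0 H
  atom 16: C, bond orders sum to 3 (valence 4) → 1 H
  atom 17: O, bond orders sum to 2 (valence 2) → 0 H
Total hydrogens: 11.

11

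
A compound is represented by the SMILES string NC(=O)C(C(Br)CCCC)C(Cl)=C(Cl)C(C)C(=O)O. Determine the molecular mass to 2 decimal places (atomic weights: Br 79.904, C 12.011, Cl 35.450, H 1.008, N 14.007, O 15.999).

First, the molecular formula is C12H18BrCl2NO3 (counting implicit H from valence).
  Br: 1 × 79.904 = 79.904
  C: 12 × 12.011 = 144.132
  Cl: 2 × 35.450 = 70.900
  H: 18 × 1.008 = 18.144
  N: 1 × 14.007 = 14.007
  O: 3 × 15.999 = 47.997
Sum: 1×79.904 + 12×12.011 + 2×35.450 + 18×1.008 + 1×14.007 + 3×15.999 = 375.084 → 375.08 g/mol.

375.08 g/mol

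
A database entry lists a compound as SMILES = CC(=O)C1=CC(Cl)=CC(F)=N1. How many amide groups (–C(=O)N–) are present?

0

Scan the SMILES for the amide motif — none present.
Groups that are present: 1 ketone.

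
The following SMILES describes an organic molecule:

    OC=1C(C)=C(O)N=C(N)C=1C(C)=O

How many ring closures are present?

1

In SMILES, each pair of matching ring-closure digits denotes one ring-closing bond; the number of such bonds equals the number of independent rings.
Ring-closure bonds here: 1.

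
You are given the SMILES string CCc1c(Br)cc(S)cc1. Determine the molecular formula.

C8H9BrS

Walk through each heavy atom and fill implicit hydrogens from standard valence (C 4, N 3, O 2, S 2, halogen 1); for lowercase aromatic atoms, an aromatic c carries 1 H when it has two neighbours and 0 H with three, and aromatic n carries 0 H:
  atom 1: C, bond orders sum to 1 (valence 4) → 3 H
  atom 2: C, bond orders sum to 2 (valence 4) → 2 H
  atom 3: aromatic c, 3 neighbours → 0 H
  atom 4: aromatic c, 3 neighbours → 0 H
  atom 5: Br (halogen, monovalent) → 0 H
  atom 6: aromatic c, 2 neighbours → 1 H
  atom 7: aromatic c, 3 neighbours → 0 H
  atom 8: S, bond orders sum to 1 (valence 2) → 1 H
  atom 9: aromatic c, 2 neighbours → 1 H
  atom 10: aromatic c, 2 neighbours → 1 H
Totals → C:8, H:9, Br:1, S:1.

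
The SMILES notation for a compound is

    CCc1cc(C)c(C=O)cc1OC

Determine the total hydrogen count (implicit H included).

Walk through each heavy atom and fill implicit hydrogens from standard valence (C 4, N 3, O 2, S 2, halogen 1); for lowercase aromatic atoms, an aromatic c carries 1 H when it has two neighbours and 0 H with three, and aromatic n carries 0 H:
  atom 1: C, bond orders sum to 1 (valence 4) → 3 H
  atom 2: C, bond orders sum to 2 (valence 4) → 2 H
  atom 3: aromatic c, 3 neighbours → 0 H
  atom 4: aromatic c, 2 neighbours → 1 H
  atom 5: aromatic c, 3 neighbours → 0 H
  atom 6: C, bond orders sum to 1 (valence 4) → 3 H
  atom 7: aromatic c, 3 neighbours → 0 H
  atom 8: C, bond orders sum to 3 (valence 4) → 1 H
  atom 9: O, bond orders sum to 2 (valence 2) → 0 H
  atom 10: aromatic c, 2 neighbours → 1 H
  atom 11: aromatic c, 3 neighbours → 0 H
  atom 12: O, bond orders sum to 2 (valence 2) → 0 H
  atom 13: C, bond orders sum to 1 (valence 4) → 3 H
Total hydrogens: 14.

14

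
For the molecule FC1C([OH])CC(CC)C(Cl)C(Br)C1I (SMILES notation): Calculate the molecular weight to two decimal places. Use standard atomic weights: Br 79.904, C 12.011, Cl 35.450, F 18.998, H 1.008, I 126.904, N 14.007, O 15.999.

399.47 g/mol

First, the molecular formula is C9H14BrClFIO (counting implicit H from valence).
  Br: 1 × 79.904 = 79.904
  C: 9 × 12.011 = 108.099
  Cl: 1 × 35.450 = 35.450
  F: 1 × 18.998 = 18.998
  H: 14 × 1.008 = 14.112
  I: 1 × 126.904 = 126.904
  O: 1 × 15.999 = 15.999
Sum: 1×79.904 + 9×12.011 + 1×35.450 + 1×18.998 + 14×1.008 + 1×126.904 + 1×15.999 = 399.466 → 399.47 g/mol.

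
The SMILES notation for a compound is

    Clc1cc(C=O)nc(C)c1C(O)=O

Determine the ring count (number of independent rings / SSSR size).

1

In SMILES, each pair of matching ring-closure digits denotes one ring-closing bond; the number of such bonds equals the number of independent rings.
Ring-closure bonds here: 1.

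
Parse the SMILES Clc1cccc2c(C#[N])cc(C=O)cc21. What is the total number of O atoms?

Scan the SMILES for O atoms (remember two-letter symbols like Cl and Br are single atoms).
Oxygen count: 1.

1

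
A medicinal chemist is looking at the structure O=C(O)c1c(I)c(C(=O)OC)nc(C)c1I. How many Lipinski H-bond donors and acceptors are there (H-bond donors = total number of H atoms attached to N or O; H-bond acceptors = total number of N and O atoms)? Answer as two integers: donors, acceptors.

Donors: find every N or O and count the H atoms it carries.
  atom 1 (O): bond orders sum to 2 → 0 H
  atom 3 (O): bond orders sum to 1 → 1 H
  atom 9 (O): bond orders sum to 2 → 0 H
  atom 10 (O): bond orders sum to 2 → 0 H
  atom 12 (N): bond orders sum to 3 → 0 H
Lipinski HBD = 1.
Acceptors: N atoms = 1, O atoms = 4 → HBA = 5.

1, 5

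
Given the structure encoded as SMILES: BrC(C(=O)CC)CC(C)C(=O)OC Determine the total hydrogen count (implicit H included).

Walk through each heavy atom and fill implicit hydrogens from standard valence (C 4, N 3, O 2, S 2, halogen 1):
  atom 1: Br (halogen, monovalent) → 0 H
  atom 2: C, bond orders sum to 3 (valence 4) → 1 H
  atom 3: C, bond orders sum to 4 (valence 4) → 0 H
  atom 4: O, bond orders sum to 2 (valence 2) → 0 H
  atom 5: C, bond orders sum to 2 (valence 4) → 2 H
  atom 6: C, bond orders sum to 1 (valence 4) → 3 H
  atom 7: C, bond orders sum to 2 (valence 4) → 2 H
  atom 8: C, bond orders sum to 3 (valence 4) → 1 H
  atom 9: C, bond orders sum to 1 (valence 4) → 3 H
  atom 10: C, bond orders sum to 4 (valence 4) → 0 H
  atom 11: O, bond orders sum to 2 (valence 2) → 0 H
  atom 12: O, bond orders sum to 2 (valence 2) → 0 H
  atom 13: C, bond orders sum to 1 (valence 4) → 3 H
Total hydrogens: 15.

15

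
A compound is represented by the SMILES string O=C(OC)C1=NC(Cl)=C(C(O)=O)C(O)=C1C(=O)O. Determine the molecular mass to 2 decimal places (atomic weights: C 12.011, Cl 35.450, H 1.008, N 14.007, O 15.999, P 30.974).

275.60 g/mol

First, the molecular formula is C9H6ClNO7 (counting implicit H from valence).
  C: 9 × 12.011 = 108.099
  Cl: 1 × 35.450 = 35.450
  H: 6 × 1.008 = 6.048
  N: 1 × 14.007 = 14.007
  O: 7 × 15.999 = 111.993
Sum: 9×12.011 + 1×35.450 + 6×1.008 + 1×14.007 + 7×15.999 = 275.597 → 275.60 g/mol.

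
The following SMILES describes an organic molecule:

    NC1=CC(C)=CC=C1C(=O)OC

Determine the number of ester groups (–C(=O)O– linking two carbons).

1

The ester motif appears at heavy-atom position 9 in the SMILES.
Other groups present: 1 primary amine.
Ester count: 1.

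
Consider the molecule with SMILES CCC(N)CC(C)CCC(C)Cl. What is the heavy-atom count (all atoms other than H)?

12

Every atom symbol written in the SMILES (organic subset) is one heavy atom; implicit H are not written.
Heavy atoms by element → C:10, Cl:1, N:1.
Total: 12.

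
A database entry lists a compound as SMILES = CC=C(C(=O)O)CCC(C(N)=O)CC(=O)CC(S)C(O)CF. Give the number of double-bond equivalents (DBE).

Molecular formula: C14H22FNO5S.
DoU = (2C + 2 + N − H − X) / 2, where X is the halogen count and O/S are ignored.
    = (2·14 + 2 + 1 − 22 − 1) / 2 = 8 / 2 = 4.

4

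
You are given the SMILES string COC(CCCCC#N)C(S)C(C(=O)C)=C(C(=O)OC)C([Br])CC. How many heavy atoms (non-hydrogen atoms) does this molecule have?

24

Every atom symbol written in the SMILES (organic subset) is one heavy atom; implicit H are not written.
Heavy atoms by element → Br:1, C:17, N:1, O:4, S:1.
Total: 24.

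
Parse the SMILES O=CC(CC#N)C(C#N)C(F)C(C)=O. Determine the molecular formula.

Walk through each heavy atom and fill implicit hydrogens from standard valence (C 4, N 3, O 2, S 2, halogen 1):
  atom 1: O, bond orders sum to 2 (valence 2) → 0 H
  atom 2: C, bond orders sum to 3 (valence 4) → 1 H
  atom 3: C, bond orders sum to 3 (valence 4) → 1 H
  atom 4: C, bond orders sum to 2 (valence 4) → 2 H
  atom 5: C, bond orders sum to 4 (valence 4) → 0 H
  atom 6: N, bond orders sum to 3 (valence 3) → 0 H
  atom 7: C, bond orders sum to 3 (valence 4) → 1 H
  atom 8: C, bond orders sum to 4 (valence 4) → 0 H
  atom 9: N, bond orders sum to 3 (valence 3) → 0 H
  atom 10: C, bond orders sum to 3 (valence 4) → 1 H
  atom 11: F (halogen, monovalent) → 0 H
  atom 12: C, bond orders sum to 4 (valence 4) → 0 H
  atom 13: C, bond orders sum to 1 (valence 4) → 3 H
  atom 14: O, bond orders sum to 2 (valence 2) → 0 H
Totals → C:9, H:9, F:1, N:2, O:2.
In Hill order: C9H9FN2O2.

C9H9FN2O2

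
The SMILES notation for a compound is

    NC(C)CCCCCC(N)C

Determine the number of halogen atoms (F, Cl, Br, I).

Scan the SMILES for the halogen motif — none present.
Groups that are present: 2 primary amine.

0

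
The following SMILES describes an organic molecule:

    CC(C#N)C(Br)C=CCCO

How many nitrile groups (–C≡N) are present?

1

The nitrile motif appears at heavy-atom position 3 in the SMILES.
Other groups present: 1 alkene, 1 hydroxyl.
Nitrile count: 1.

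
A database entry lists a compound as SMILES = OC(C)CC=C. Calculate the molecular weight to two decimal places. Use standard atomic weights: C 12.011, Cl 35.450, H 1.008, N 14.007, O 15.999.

First, the molecular formula is C5H10O (counting implicit H from valence).
  C: 5 × 12.011 = 60.055
  H: 10 × 1.008 = 10.080
  O: 1 × 15.999 = 15.999
Sum: 5×12.011 + 10×1.008 + 1×15.999 = 86.134 → 86.13 g/mol.

86.13 g/mol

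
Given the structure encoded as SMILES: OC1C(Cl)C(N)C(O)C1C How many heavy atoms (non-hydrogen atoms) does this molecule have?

10

Every atom symbol written in the SMILES (organic subset) is one heavy atom; implicit H are not written.
Heavy atoms by element → C:6, Cl:1, N:1, O:2.
Total: 10.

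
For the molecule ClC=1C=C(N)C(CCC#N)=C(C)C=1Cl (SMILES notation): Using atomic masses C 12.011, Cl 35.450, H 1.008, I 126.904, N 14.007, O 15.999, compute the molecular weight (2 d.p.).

First, the molecular formula is C10H10Cl2N2 (counting implicit H from valence).
  C: 10 × 12.011 = 120.110
  Cl: 2 × 35.450 = 70.900
  H: 10 × 1.008 = 10.080
  N: 2 × 14.007 = 28.014
Sum: 10×12.011 + 2×35.450 + 10×1.008 + 2×14.007 = 229.104 → 229.10 g/mol.

229.10 g/mol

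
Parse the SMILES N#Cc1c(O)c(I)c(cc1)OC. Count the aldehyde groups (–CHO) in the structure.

0

Scan the SMILES for the aldehyde motif — none present.
Groups that are present: 1 ether, 1 hydroxyl, 1 nitrile.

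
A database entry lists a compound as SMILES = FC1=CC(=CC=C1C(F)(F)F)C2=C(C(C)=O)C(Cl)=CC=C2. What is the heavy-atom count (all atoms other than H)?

Every atom symbol written in the SMILES (organic subset) is one heavy atom; implicit H are not written.
Heavy atoms by element → C:15, Cl:1, F:4, O:1.
Total: 21.

21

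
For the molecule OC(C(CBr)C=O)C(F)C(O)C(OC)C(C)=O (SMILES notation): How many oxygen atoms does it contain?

5

Scan the SMILES for O atoms (remember two-letter symbols like Cl and Br are single atoms).
Oxygen count: 5.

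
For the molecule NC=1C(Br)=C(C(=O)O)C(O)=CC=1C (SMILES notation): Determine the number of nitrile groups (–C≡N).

Scan the SMILES for the nitrile motif — none present.
Groups that are present: 1 carboxylic acid, 1 hydroxyl, 1 primary amine.

0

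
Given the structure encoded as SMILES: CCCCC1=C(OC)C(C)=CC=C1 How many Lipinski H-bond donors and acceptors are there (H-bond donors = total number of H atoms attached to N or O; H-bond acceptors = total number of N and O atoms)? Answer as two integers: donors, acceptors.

0, 1

Donors: find every N or O and count the H atoms it carries.
  atom 7 (O): bond orders sum to 2 → 0 H
Lipinski HBD = 0.
Acceptors: N atoms = 0, O atoms = 1 → HBA = 1.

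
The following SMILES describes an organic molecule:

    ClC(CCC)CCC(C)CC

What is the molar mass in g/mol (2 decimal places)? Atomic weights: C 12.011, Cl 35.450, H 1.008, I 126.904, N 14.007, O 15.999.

176.73 g/mol

First, the molecular formula is C10H21Cl (counting implicit H from valence).
  C: 10 × 12.011 = 120.110
  Cl: 1 × 35.450 = 35.450
  H: 21 × 1.008 = 21.168
Sum: 10×12.011 + 1×35.450 + 21×1.008 = 176.728 → 176.73 g/mol.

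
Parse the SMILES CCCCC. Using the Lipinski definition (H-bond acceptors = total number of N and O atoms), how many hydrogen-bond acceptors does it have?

0

N atoms: 0; O atoms: 0.
Lipinski HBA = 0 + 0 = 0.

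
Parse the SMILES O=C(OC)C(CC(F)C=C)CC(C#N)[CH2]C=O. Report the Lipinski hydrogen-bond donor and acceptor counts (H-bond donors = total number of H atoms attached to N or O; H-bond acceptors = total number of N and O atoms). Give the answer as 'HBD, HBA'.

0, 4

Donors: find every N or O and count the H atoms it carries.
  atom 1 (O): bond orders sum to 2 → 0 H
  atom 3 (O): bond orders sum to 2 → 0 H
  atom 14 (N): bond orders sum to 3 → 0 H
  atom 17 (O): bond orders sum to 2 → 0 H
Lipinski HBD = 0.
Acceptors: N atoms = 1, O atoms = 3 → HBA = 4.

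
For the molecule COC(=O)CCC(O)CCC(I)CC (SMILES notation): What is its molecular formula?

C10H19IO3

Walk through each heavy atom and fill implicit hydrogens from standard valence (C 4, N 3, O 2, S 2, halogen 1):
  atom 1: C, bond orders sum to 1 (valence 4) → 3 H
  atom 2: O, bond orders sum to 2 (valence 2) → 0 H
  atom 3: C, bond orders sum to 4 (valence 4) → 0 H
  atom 4: O, bond orders sum to 2 (valence 2) → 0 H
  atom 5: C, bond orders sum to 2 (valence 4) → 2 H
  atom 6: C, bond orders sum to 2 (valence 4) → 2 H
  atom 7: C, bond orders sum to 3 (valence 4) → 1 H
  atom 8: O, bond orders sum to 1 (valence 2) → 1 H
  atom 9: C, bond orders sum to 2 (valence 4) → 2 H
  atom 10: C, bond orders sum to 2 (valence 4) → 2 H
  atom 11: C, bond orders sum to 3 (valence 4) → 1 H
  atom 12: I (halogen, monovalent) → 0 H
  atom 13: C, bond orders sum to 2 (valence 4) → 2 H
  atom 14: C, bond orders sum to 1 (valence 4) → 3 H
Totals → C:10, H:19, I:1, O:3.
In Hill order: C10H19IO3.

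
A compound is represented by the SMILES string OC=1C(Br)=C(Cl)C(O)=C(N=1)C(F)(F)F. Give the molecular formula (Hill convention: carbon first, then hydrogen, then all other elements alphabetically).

Walk through each heavy atom and fill implicit hydrogens from standard valence (C 4, N 3, O 2, S 2, halogen 1):
  atom 1: O, bond orders sum to 1 (valence 2) → 1 H
  atom 2: C, bond orders sum to 4 (valence 4) → 0 H
  atom 3: C, bond orders sum to 4 (valence 4) → 0 H
  atom 4: Br (halogen, monovalent) → 0 H
  atom 5: C, bond orders sum to 4 (valence 4) → 0 H
  atom 6: Cl (halogen, monovalent) → 0 H
  atom 7: C, bond orders sum to 4 (valence 4) → 0 H
  atom 8: O, bond orders sum to 1 (valence 2) → 1 H
  atom 9: C, bond orders sum to 4 (valence 4) → 0 H
  atom 10: N, bond orders sum to 3 (valence 3) → 0 H
  atom 11: C, bond orders sum to 4 (valence 4) → 0 H
  atom 12: F (halogen, monovalent) → 0 H
  atom 13: F (halogen, monovalent) → 0 H
  atom 14: F (halogen, monovalent) → 0 H
Totals → C:6, H:2, Br:1, Cl:1, F:3, N:1, O:2.

C6H2BrClF3NO2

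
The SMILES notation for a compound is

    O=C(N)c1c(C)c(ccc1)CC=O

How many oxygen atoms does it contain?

Scan the SMILES for O atoms (remember two-letter symbols like Cl and Br are single atoms).
Oxygen count: 2.

2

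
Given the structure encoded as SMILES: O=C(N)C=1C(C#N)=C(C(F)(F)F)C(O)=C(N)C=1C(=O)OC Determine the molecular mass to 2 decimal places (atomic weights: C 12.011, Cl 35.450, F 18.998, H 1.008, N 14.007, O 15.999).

First, the molecular formula is C11H8F3N3O4 (counting implicit H from valence).
  C: 11 × 12.011 = 132.121
  F: 3 × 18.998 = 56.994
  H: 8 × 1.008 = 8.064
  N: 3 × 14.007 = 42.021
  O: 4 × 15.999 = 63.996
Sum: 11×12.011 + 3×18.998 + 8×1.008 + 3×14.007 + 4×15.999 = 303.196 → 303.20 g/mol.

303.20 g/mol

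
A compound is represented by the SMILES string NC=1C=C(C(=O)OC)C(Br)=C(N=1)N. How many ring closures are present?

In SMILES, each pair of matching ring-closure digits denotes one ring-closing bond; the number of such bonds equals the number of independent rings.
Ring-closure bonds here: 1.

1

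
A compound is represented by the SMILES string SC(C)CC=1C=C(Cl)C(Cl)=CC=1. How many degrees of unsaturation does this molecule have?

4

Degree of unsaturation = (number of rings) + (number of π bonds).
Ring closures in the SMILES: 1.
π bonds: 3 double bonds (each 1 DoU) → 3 DoU from unsaturation.
Total DoU = 1 + 3 = 4.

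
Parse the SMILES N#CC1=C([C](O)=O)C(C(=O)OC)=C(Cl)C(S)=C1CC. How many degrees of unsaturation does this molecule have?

Molecular formula: C12H10ClNO4S.
DoU = (2C + 2 + N − H − X) / 2, where X is the halogen count and O/S are ignored.
    = (2·12 + 2 + 1 − 10 − 1) / 2 = 16 / 2 = 8.

8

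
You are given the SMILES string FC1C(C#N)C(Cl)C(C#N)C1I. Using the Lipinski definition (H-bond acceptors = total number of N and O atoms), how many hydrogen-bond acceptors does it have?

N atoms: 2; O atoms: 0.
Lipinski HBA = 2 + 0 = 2.

2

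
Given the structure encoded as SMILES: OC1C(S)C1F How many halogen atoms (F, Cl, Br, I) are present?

1

Halogen atoms appear at heavy-atom position 6 (1×F).
Other groups present: 1 hydroxyl, 1 thiol.
Halogen count: 1.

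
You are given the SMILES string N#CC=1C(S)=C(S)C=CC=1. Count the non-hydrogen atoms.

Every atom symbol written in the SMILES (organic subset) is one heavy atom; implicit H are not written.
Heavy atoms by element → C:7, N:1, S:2.
Total: 10.

10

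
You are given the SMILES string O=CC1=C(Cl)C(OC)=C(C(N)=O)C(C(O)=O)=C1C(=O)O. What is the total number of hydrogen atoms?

8

Walk through each heavy atom and fill implicit hydrogens from standard valence (C 4, N 3, O 2, S 2, halogen 1):
  atom 1: O, bond orders sum to 2 (valence 2) → 0 H
  atom 2: C, bond orders sum to 3 (valence 4) → 1 H
  atom 3: C, bond orders sum to 4 (valence 4) → 0 H
  atom 4: C, bond orders sum to 4 (valence 4) → 0 H
  atom 5: Cl (halogen, monovalent) → 0 H
  atom 6: C, bond orders sum to 4 (valence 4) → 0 H
  atom 7: O, bond orders sum to 2 (valence 2) → 0 H
  atom 8: C, bond orders sum to 1 (valence 4) → 3 H
  atom 9: C, bond orders sum to 4 (valence 4) → 0 H
  atom 10: C, bond orders sum to 4 (valence 4) → 0 H
  atom 11: N, bond orders sum to 1 (valence 3) → 2 H
  atom 12: O, bond orders sum to 2 (valence 2) → 0 H
  atom 13: C, bond orders sum to 4 (valence 4) → 0 H
  atom 14: C, bond orders sum to 4 (valence 4) → 0 H
  atom 15: O, bond orders sum to 1 (valence 2) → 1 H
  atom 16: O, bond orders sum to 2 (valence 2) → 0 H
  atom 17: C, bond orders sum to 4 (valence 4) → 0 H
  atom 18: C, bond orders sum to 4 (valence 4) → 0 H
  atom 19: O, bond orders sum to 2 (valence 2) → 0 H
  atom 20: O, bond orders sum to 1 (valence 2) → 1 H
Total hydrogens: 8.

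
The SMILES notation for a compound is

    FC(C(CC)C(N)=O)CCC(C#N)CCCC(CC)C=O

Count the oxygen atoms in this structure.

Scan the SMILES for O atoms (remember two-letter symbols like Cl and Br are single atoms).
Oxygen count: 2.

2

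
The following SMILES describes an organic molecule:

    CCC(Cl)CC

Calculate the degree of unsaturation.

Degree of unsaturation = (number of rings) + (number of π bonds).
Ring closures in the SMILES: 0.
π bonds: none → 0 DoU from unsaturation.
Total DoU = 0 + 0 = 0.

0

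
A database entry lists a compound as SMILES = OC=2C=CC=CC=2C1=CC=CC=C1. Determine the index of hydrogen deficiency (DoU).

Degree of unsaturation = (number of rings) + (number of π bonds).
Ring closures in the SMILES: 2.
π bonds: 6 double bonds (each 1 DoU) → 6 DoU from unsaturation.
Total DoU = 2 + 6 = 8.

8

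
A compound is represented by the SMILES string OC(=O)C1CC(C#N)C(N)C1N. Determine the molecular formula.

C7H11N3O2

Walk through each heavy atom and fill implicit hydrogens from standard valence (C 4, N 3, O 2, S 2, halogen 1):
  atom 1: O, bond orders sum to 1 (valence 2) → 1 H
  atom 2: C, bond orders sum to 4 (valence 4) → 0 H
  atom 3: O, bond orders sum to 2 (valence 2) → 0 H
  atom 4: C, bond orders sum to 3 (valence 4) → 1 H
  atom 5: C, bond orders sum to 2 (valence 4) → 2 H
  atom 6: C, bond orders sum to 3 (valence 4) → 1 H
  atom 7: C, bond orders sum to 4 (valence 4) → 0 H
  atom 8: N, bond orders sum to 3 (valence 3) → 0 H
  atom 9: C, bond orders sum to 3 (valence 4) → 1 H
  atom 10: N, bond orders sum to 1 (valence 3) → 2 H
  atom 11: C, bond orders sum to 3 (valence 4) → 1 H
  atom 12: N, bond orders sum to 1 (valence 3) → 2 H
Totals → C:7, H:11, N:3, O:2.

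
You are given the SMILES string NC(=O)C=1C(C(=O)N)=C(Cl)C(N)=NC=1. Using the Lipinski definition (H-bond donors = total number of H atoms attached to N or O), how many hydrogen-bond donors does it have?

Donors: find every N or O and count the H atoms it carries.
  atom 1 (N): bond orders sum to 1 → 2 H
  atom 3 (O): bond orders sum to 2 → 0 H
  atom 7 (O): bond orders sum to 2 → 0 H
  atom 8 (N): bond orders sum to 1 → 2 H
  atom 12 (N): bond orders sum to 1 → 2 H
  atom 13 (N): bond orders sum to 3 → 0 H
Lipinski HBD = 6.

6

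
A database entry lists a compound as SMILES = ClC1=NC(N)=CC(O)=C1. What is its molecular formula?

Walk through each heavy atom and fill implicit hydrogens from standard valence (C 4, N 3, O 2, S 2, halogen 1):
  atom 1: Cl (halogen, monovalent) → 0 H
  atom 2: C, bond orders sum to 4 (valence 4) → 0 H
  atom 3: N, bond orders sum to 3 (valence 3) → 0 H
  atom 4: C, bond orders sum to 4 (valence 4) → 0 H
  atom 5: N, bond orders sum to 1 (valence 3) → 2 H
  atom 6: C, bond orders sum to 3 (valence 4) → 1 H
  atom 7: C, bond orders sum to 4 (valence 4) → 0 H
  atom 8: O, bond orders sum to 1 (valence 2) → 1 H
  atom 9: C, bond orders sum to 3 (valence 4) → 1 H
Totals → C:5, H:5, Cl:1, N:2, O:1.
In Hill order: C5H5ClN2O.

C5H5ClN2O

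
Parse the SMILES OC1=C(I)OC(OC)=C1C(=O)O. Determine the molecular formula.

Walk through each heavy atom and fill implicit hydrogens from standard valence (C 4, N 3, O 2, S 2, halogen 1):
  atom 1: O, bond orders sum to 1 (valence 2) → 1 H
  atom 2: C, bond orders sum to 4 (valence 4) → 0 H
  atom 3: C, bond orders sum to 4 (valence 4) → 0 H
  atom 4: I (halogen, monovalent) → 0 H
  atom 5: O, bond orders sum to 2 (valence 2) → 0 H
  atom 6: C, bond orders sum to 4 (valence 4) → 0 H
  atom 7: O, bond orders sum to 2 (valence 2) → 0 H
  atom 8: C, bond orders sum to 1 (valence 4) → 3 H
  atom 9: C, bond orders sum to 4 (valence 4) → 0 H
  atom 10: C, bond orders sum to 4 (valence 4) → 0 H
  atom 11: O, bond orders sum to 2 (valence 2) → 0 H
  atom 12: O, bond orders sum to 1 (valence 2) → 1 H
Totals → C:6, H:5, I:1, O:5.

C6H5IO5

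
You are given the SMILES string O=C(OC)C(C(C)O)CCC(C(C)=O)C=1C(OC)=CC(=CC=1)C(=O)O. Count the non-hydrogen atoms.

25

Every atom symbol written in the SMILES (organic subset) is one heavy atom; implicit H are not written.
Heavy atoms by element → C:18, O:7.
Total: 25.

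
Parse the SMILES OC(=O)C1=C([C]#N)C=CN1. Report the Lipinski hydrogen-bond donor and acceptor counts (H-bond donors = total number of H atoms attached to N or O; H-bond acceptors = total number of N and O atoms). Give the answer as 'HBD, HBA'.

2, 4

Donors: find every N or O and count the H atoms it carries.
  atom 1 (O): bond orders sum to 1 → 1 H
  atom 3 (O): bond orders sum to 2 → 0 H
  atom 7 (N): bond orders sum to 3 → 0 H
  atom 10 (N): bond orders sum to 2 → 1 H
Lipinski HBD = 2.
Acceptors: N atoms = 2, O atoms = 2 → HBA = 4.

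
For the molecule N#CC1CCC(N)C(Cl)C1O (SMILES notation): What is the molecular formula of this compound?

C7H11ClN2O

Walk through each heavy atom and fill implicit hydrogens from standard valence (C 4, N 3, O 2, S 2, halogen 1):
  atom 1: N, bond orders sum to 3 (valence 3) → 0 H
  atom 2: C, bond orders sum to 4 (valence 4) → 0 H
  atom 3: C, bond orders sum to 3 (valence 4) → 1 H
  atom 4: C, bond orders sum to 2 (valence 4) → 2 H
  atom 5: C, bond orders sum to 2 (valence 4) → 2 H
  atom 6: C, bond orders sum to 3 (valence 4) → 1 H
  atom 7: N, bond orders sum to 1 (valence 3) → 2 H
  atom 8: C, bond orders sum to 3 (valence 4) → 1 H
  atom 9: Cl (halogen, monovalent) → 0 H
  atom 10: C, bond orders sum to 3 (valence 4) → 1 H
  atom 11: O, bond orders sum to 1 (valence 2) → 1 H
Totals → C:7, H:11, Cl:1, N:2, O:1.
In Hill order: C7H11ClN2O.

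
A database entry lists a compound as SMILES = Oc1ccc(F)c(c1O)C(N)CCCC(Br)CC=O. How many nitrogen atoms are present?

Scan the SMILES for N atoms (remember two-letter symbols like Cl and Br are single atoms).
Nitrogen count: 1.

1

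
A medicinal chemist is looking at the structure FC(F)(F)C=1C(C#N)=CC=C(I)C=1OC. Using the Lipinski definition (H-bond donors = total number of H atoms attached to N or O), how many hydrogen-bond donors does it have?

Donors: find every N or O and count the H atoms it carries.
  atom 8 (N): bond orders sum to 3 → 0 H
  atom 14 (O): bond orders sum to 2 → 0 H
Lipinski HBD = 0.

0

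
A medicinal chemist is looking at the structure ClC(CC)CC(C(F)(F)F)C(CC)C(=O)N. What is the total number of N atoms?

1

Scan the SMILES for N atoms (remember two-letter symbols like Cl and Br are single atoms).
Nitrogen count: 1.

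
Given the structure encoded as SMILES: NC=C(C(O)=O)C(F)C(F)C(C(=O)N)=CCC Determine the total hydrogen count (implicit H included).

14

Walk through each heavy atom and fill implicit hydrogens from standard valence (C 4, N 3, O 2, S 2, halogen 1):
  atom 1: N, bond orders sum to 1 (valence 3) → 2 H
  atom 2: C, bond orders sum to 3 (valence 4) → 1 H
  atom 3: C, bond orders sum to 4 (valence 4) → 0 H
  atom 4: C, bond orders sum to 4 (valence 4) → 0 H
  atom 5: O, bond orders sum to 1 (valence 2) → 1 H
  atom 6: O, bond orders sum to 2 (valence 2) → 0 H
  atom 7: C, bond orders sum to 3 (valence 4) → 1 H
  atom 8: F (halogen, monovalent) → 0 H
  atom 9: C, bond orders sum to 3 (valence 4) → 1 H
  atom 10: F (halogen, monovalent) → 0 H
  atom 11: C, bond orders sum to 4 (valence 4) → 0 H
  atom 12: C, bond orders sum to 4 (valence 4) → 0 H
  atom 13: O, bond orders sum to 2 (valence 2) → 0 H
  atom 14: N, bond orders sum to 1 (valence 3) → 2 H
  atom 15: C, bond orders sum to 3 (valence 4) → 1 H
  atom 16: C, bond orders sum to 2 (valence 4) → 2 H
  atom 17: C, bond orders sum to 1 (valence 4) → 3 H
Total hydrogens: 14.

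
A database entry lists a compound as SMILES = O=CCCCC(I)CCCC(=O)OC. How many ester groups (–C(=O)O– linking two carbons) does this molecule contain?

1

The ester motif appears at heavy-atom position 11 in the SMILES.
Other groups present: 1 aldehyde.
Ester count: 1.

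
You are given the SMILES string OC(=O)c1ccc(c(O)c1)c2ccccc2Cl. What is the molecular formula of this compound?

Walk through each heavy atom and fill implicit hydrogens from standard valence (C 4, N 3, O 2, S 2, halogen 1); for lowercase aromatic atoms, an aromatic c carries 1 H when it has two neighbours and 0 H with three, and aromatic n carries 0 H:
  atom 1: O, bond orders sum to 1 (valence 2) → 1 H
  atom 2: C, bond orders sum to 4 (valence 4) → 0 H
  atom 3: O, bond orders sum to 2 (valence 2) → 0 H
  atom 4: aromatic c, 3 neighbours → 0 H
  atom 5: aromatic c, 2 neighbours → 1 H
  atom 6: aromatic c, 2 neighbours → 1 H
  atom 7: aromatic c, 3 neighbours → 0 H
  atom 8: aromatic c, 3 neighbours → 0 H
  atom 9: O, bond orders sum to 1 (valence 2) → 1 H
  atom 10: aromatic c, 2 neighbours → 1 H
  atom 11: aromatic c, 3 neighbours → 0 H
  atom 12: aromatic c, 2 neighbours → 1 H
  atom 13: aromatic c, 2 neighbours → 1 H
  atom 14: aromatic c, 2 neighbours → 1 H
  atom 15: aromatic c, 2 neighbours → 1 H
  atom 16: aromatic c, 3 neighbours → 0 H
  atom 17: Cl (halogen, monovalent) → 0 H
Totals → C:13, H:9, Cl:1, O:3.
In Hill order: C13H9ClO3.

C13H9ClO3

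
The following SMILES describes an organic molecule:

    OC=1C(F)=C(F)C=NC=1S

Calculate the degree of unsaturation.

Degree of unsaturation = (number of rings) + (number of π bonds).
Ring closures in the SMILES: 1.
π bonds: 3 double bonds (each 1 DoU) → 3 DoU from unsaturation.
Total DoU = 1 + 3 = 4.

4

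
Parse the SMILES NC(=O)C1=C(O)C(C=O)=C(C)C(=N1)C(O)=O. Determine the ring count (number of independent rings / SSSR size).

1

In SMILES, each pair of matching ring-closure digits denotes one ring-closing bond; the number of such bonds equals the number of independent rings.
Ring-closure bonds here: 1.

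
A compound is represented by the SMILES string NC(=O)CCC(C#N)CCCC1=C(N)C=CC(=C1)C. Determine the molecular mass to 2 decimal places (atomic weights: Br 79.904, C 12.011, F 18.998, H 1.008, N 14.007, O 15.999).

First, the molecular formula is C15H21N3O (counting implicit H from valence).
  C: 15 × 12.011 = 180.165
  H: 21 × 1.008 = 21.168
  N: 3 × 14.007 = 42.021
  O: 1 × 15.999 = 15.999
Sum: 15×12.011 + 21×1.008 + 3×14.007 + 1×15.999 = 259.353 → 259.35 g/mol.

259.35 g/mol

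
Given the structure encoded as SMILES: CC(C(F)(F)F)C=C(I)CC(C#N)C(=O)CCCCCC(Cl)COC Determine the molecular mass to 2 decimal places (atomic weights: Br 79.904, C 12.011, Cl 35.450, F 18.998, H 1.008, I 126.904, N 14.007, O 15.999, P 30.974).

First, the molecular formula is C17H24ClF3INO2 (counting implicit H from valence).
  C: 17 × 12.011 = 204.187
  Cl: 1 × 35.450 = 35.450
  F: 3 × 18.998 = 56.994
  H: 24 × 1.008 = 24.192
  I: 1 × 126.904 = 126.904
  N: 1 × 14.007 = 14.007
  O: 2 × 15.999 = 31.998
Sum: 17×12.011 + 1×35.450 + 3×18.998 + 24×1.008 + 1×126.904 + 1×14.007 + 2×15.999 = 493.732 → 493.73 g/mol.

493.73 g/mol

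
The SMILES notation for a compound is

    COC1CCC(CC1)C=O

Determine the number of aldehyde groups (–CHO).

1

The aldehyde motif appears at heavy-atom position 9 in the SMILES.
Other groups present: 1 ether.
Aldehyde count: 1.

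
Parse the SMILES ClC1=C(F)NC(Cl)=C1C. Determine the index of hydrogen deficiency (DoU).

3

Degree of unsaturation = (number of rings) + (number of π bonds).
Ring closures in the SMILES: 1.
π bonds: 2 double bonds (each 1 DoU) → 2 DoU from unsaturation.
Total DoU = 1 + 2 = 3.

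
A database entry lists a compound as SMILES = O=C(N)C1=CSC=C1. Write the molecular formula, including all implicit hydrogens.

Walk through each heavy atom and fill implicit hydrogens from standard valence (C 4, N 3, O 2, S 2, halogen 1):
  atom 1: O, bond orders sum to 2 (valence 2) → 0 H
  atom 2: C, bond orders sum to 4 (valence 4) → 0 H
  atom 3: N, bond orders sum to 1 (valence 3) → 2 H
  atom 4: C, bond orders sum to 4 (valence 4) → 0 H
  atom 5: C, bond orders sum to 3 (valence 4) → 1 H
  atom 6: S, bond orders sum to 2 (valence 2) → 0 H
  atom 7: C, bond orders sum to 3 (valence 4) → 1 H
  atom 8: C, bond orders sum to 3 (valence 4) → 1 H
Totals → C:5, H:5, N:1, O:1, S:1.
In Hill order: C5H5NOS.

C5H5NOS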